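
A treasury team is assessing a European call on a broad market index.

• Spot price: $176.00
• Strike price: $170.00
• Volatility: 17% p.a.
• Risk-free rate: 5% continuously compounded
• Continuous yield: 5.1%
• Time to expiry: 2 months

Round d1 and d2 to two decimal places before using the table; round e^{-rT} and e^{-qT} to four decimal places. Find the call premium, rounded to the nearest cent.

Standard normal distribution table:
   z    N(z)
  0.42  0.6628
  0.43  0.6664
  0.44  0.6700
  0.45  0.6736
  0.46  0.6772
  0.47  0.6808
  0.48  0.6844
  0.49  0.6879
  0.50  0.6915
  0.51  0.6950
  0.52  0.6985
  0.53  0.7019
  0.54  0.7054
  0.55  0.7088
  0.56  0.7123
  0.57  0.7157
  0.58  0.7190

$8.32

T = 0.1667;  σ√T = 0.0694
d₁ = [ln(176/170) + (0.05 − 0.051 + 0.17²/2)·0.1667] / 0.0694 = [0.0347 + 0.0022] / 0.0694 = 0.5321 ≈ 0.53
d₂ = d₁ − σ√T = 0.5321 − 0.0694 = 0.4627 ≈ 0.46
exp(−qT) = exp(−0.051·0.1667) = 0.9915;  exp(−rT) = exp(−0.05·0.1667) = 0.9917
N(d₁) = N(0.53) = 0.7019;  N(d₂) = N(0.46) = 0.6772
C = 176·0.9915·0.7019 − 170·0.9917·0.6772 = 122.4844 − 114.1685 = 8.3159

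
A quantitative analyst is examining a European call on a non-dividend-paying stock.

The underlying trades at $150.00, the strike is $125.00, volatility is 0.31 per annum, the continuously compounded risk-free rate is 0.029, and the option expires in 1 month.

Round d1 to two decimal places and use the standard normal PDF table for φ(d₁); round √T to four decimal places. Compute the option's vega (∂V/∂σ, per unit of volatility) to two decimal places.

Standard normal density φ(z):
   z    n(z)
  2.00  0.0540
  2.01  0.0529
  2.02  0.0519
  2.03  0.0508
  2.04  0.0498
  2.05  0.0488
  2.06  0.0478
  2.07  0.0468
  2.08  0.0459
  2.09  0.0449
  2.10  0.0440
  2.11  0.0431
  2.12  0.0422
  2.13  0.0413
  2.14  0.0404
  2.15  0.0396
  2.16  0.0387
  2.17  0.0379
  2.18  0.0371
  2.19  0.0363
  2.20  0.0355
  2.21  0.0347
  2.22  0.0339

1.87

T = 0.08333;  σ√T = 0.0895
d₁ = [ln(150/125) + (0.029 + 0.31²/2)·0.08333] / 0.0895 = [0.1823 + 0.0064] / 0.0895 = 2.1091 which rounds to 2.11
√T = √0.08333 = 0.2887
φ(d₁) = φ(2.11) = 0.0431
vega = S·φ(d₁)·√T = 150·0.0431·0.2887 = 1.8664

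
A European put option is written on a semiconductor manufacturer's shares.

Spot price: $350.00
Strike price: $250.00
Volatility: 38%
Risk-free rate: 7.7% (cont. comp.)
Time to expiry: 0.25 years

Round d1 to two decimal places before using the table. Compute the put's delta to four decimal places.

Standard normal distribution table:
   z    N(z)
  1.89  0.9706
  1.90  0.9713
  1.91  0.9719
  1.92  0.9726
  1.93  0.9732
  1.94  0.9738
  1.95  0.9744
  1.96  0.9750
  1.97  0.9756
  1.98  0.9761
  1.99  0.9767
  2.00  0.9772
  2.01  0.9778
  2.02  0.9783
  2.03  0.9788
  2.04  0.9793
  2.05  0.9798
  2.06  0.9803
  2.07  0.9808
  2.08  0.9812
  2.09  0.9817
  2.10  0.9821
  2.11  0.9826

-0.0244

T = 0.25;  σ√T = 0.1900
d₁ = [ln(350/250) + (0.077 + ½·0.38²)·0.25] / (σ√T) = (0.3365 + 0.0373) / 0.1900 = 1.9672 ≈ 1.97
N(d₁) = N(1.97) = 0.9756
Δ_put = N(d₁) − 1 = 0.9756 − 1 = -0.0244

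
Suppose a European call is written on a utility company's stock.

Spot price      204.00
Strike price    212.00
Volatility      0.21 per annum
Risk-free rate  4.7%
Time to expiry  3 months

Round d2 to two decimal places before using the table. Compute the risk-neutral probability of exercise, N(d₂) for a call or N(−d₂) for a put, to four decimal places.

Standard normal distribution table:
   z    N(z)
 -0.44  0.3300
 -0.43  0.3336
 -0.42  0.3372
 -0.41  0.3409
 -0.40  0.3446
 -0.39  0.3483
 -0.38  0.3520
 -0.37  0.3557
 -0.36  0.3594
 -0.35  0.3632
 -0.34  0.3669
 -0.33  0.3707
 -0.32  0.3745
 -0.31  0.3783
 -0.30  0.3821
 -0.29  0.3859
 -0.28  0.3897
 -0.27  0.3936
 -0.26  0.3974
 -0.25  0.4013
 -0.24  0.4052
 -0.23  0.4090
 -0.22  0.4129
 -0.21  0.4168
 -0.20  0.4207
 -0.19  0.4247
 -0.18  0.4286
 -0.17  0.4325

T = 0.25;  σ√T = 0.1050
d₁ = [ln(204/212) + (0.047 + ½·0.21²)·0.25] / (σ√T) = (-0.0385 + 0.0173) / 0.1050 = -0.2019 ⇒ -0.20
d₂ = -0.2019 − 0.1050 = -0.3069 ⇒ -0.31
Risk-neutral Pr[S_T > K] = N(d₂) = N(-0.31) = 0.3783

0.3783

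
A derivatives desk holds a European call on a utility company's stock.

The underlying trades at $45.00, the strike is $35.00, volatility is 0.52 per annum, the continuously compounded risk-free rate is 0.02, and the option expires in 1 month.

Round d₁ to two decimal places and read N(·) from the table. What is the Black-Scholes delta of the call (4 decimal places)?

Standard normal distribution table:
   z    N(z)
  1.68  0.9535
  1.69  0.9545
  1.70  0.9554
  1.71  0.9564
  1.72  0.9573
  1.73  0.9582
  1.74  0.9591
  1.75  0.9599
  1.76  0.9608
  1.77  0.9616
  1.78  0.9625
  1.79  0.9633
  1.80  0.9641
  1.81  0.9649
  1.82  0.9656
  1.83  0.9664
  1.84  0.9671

0.9608

T = 0.08333;  σ√T = 0.1501
ln(S/K) + (r + σ²/2)T = ln(45/35) + (0.02 + 0.52²/2)·0.08333 = 0.2513 + 0.0129 = 0.2642
d₁ = 0.2642 / 0.1501 = 1.7603 which rounds to 1.76
N(d₁) = N(1.76) = 0.9608
Δ_call = N(d₁) = 0.9608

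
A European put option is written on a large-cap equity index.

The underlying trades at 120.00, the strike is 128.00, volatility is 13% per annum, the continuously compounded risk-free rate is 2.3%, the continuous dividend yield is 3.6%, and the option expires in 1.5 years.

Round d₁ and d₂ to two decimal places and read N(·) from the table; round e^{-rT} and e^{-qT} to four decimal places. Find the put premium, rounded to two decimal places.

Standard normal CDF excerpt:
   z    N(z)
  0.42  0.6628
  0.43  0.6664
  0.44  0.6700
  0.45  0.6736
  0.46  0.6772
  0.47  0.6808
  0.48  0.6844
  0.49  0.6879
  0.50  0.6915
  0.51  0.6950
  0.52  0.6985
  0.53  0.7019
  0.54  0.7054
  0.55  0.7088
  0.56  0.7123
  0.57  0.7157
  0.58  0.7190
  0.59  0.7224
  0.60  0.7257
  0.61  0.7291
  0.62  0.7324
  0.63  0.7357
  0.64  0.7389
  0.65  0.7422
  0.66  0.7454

13.58

σ√T = 0.13 × 1.2247 = 0.1592
ln(S/K) + (r − q + σ²/2)T = ln(120/128) + (0.023 − 0.036 + 0.13²/2)·1.5 = -0.0645 − 0.0068 = -0.0714
d₁ = -0.0714 / 0.1592 = -0.4482 ⇒ -0.45
d₂ = d₁ − σ√T = -0.4482 − 0.1592 = -0.6074 ⇒ -0.61
e^(−qT) = e^(−0.036·1.5) = 0.9474;  e^(−rT) = e^(−0.023·1.5) = 0.9661
N(−d₂) = N(0.61) = 0.7291;  N(−d₁) = N(0.45) = 0.6736
P = 128·0.9661·0.7291 − 120·0.9474·0.6736 = 90.1611 − 76.5802 = 13.5809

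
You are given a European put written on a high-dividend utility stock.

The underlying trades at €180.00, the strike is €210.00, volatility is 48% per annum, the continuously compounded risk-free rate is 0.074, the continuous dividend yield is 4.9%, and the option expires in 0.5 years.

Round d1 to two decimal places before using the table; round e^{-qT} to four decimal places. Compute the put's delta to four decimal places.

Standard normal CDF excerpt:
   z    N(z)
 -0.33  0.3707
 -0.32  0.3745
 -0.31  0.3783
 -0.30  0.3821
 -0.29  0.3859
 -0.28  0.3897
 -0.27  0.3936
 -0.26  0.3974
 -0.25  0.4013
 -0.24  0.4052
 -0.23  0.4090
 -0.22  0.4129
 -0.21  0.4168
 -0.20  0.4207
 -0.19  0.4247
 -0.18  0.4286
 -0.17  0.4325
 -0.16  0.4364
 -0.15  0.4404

σ√T = 0.48·√0.5 = 0.3394
d₁ = [ln(180/210) + (0.074 − 0.049 + 0.48²/2)·0.5] / 0.3394 = [-0.1542 + 0.0701] / 0.3394 = -0.2476 ≈ -0.25
N(d₁) = N(-0.25) = 0.4013
Δ_put = exp(−qT)·(N(d₁) − 1) = 0.9758·(0.4013 − 1) = -0.5842

-0.5842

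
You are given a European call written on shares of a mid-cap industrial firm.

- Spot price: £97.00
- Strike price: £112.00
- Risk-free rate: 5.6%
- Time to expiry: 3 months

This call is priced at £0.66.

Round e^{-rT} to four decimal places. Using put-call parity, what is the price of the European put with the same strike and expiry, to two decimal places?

£14.10

e^(−rT) = e^(−0.056·0.25) = 0.9861
Put-call parity: C − P = S − K·e^(−rT) = 97 − 112·0.9861 = 97 − 110.4432 = -13.4432
P = C − (C − P) = 0.66 − (-13.4432) = 14.1032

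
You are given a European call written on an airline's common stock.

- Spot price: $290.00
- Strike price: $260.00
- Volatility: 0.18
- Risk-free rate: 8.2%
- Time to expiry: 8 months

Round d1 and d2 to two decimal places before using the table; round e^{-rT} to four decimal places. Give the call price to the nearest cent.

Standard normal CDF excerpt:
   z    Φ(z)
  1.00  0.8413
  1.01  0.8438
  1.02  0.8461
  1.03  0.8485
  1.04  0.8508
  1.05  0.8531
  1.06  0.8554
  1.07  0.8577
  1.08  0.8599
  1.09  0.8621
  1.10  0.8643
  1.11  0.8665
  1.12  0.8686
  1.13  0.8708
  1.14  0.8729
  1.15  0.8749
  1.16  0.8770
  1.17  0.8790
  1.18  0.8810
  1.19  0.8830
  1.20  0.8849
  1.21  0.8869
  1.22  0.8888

$46.63

σ√T = 0.18·√0.6667 = 0.1470
d₁ = [ln(290/260) + (0.082 + 0.18²/2)·0.6667] / 0.1470 = [0.1092 + 0.0655] / 0.1470 = 1.1885 ≈ 1.19
d₂ = d₁ − σ√T = 1.1885 − 0.1470 = 1.0415 ≈ 1.04
exp(−rT) = exp(−0.082·0.6667) = 0.9468
C = 290·N(1.19) − 260·0.9468·N(1.04) = 290·0.8830 − 260·0.9468·0.8508 = 256.0700 − 209.4397 = 46.6303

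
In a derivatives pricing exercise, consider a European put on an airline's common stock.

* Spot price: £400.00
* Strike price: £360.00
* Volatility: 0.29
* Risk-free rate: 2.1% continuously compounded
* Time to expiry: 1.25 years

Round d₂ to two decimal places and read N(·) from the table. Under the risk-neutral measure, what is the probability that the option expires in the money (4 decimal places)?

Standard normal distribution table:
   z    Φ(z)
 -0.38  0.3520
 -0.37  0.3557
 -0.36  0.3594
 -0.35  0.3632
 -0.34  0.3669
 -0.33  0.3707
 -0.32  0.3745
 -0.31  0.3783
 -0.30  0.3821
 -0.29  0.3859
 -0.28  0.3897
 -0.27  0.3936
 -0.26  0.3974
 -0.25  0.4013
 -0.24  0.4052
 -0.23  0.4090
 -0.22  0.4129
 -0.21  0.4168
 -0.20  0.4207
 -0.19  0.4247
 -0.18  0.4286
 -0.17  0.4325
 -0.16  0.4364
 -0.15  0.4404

0.4052

T = 1.25;  σ√T = 0.3242
d₁ = [ln(400/360) + (0.021 + 0.29²/2)·1.25] / 0.3242 = [0.1054 + 0.0788] / 0.3242 = 0.5680 which rounds to 0.57
d₂ = d₁ − σ√T = 0.5680 − 0.3242 = 0.2438 which rounds to 0.24
Pr(exercise) under Q = N(−d₂) = N(-0.24) = 0.4052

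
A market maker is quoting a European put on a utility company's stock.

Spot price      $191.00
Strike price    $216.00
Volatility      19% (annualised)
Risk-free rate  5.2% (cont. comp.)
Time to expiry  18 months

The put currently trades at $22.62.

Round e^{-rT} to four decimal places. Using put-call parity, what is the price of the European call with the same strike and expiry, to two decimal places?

$13.82

e^(−rT) = e^(−0.052·1.5) = 0.9250
Put-call parity: C − P = S − K·e^(−rT) = 191 − 216·0.9250 = 191 − 199.8000 = -8.8000
C = P + (C − P) = 22.62 + (-8.8000) = 13.8200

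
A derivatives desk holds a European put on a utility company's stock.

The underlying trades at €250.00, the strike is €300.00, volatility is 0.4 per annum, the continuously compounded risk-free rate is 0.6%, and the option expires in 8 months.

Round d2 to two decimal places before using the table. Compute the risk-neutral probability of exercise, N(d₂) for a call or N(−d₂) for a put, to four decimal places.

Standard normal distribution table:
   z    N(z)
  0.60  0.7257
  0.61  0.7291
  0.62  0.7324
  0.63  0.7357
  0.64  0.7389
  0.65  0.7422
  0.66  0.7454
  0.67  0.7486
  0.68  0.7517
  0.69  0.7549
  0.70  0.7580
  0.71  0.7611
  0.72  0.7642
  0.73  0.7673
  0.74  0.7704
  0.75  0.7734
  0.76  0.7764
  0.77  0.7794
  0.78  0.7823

σ√T = 0.4 × 0.8165 = 0.3266
ln(S/K) + (r + σ²/2)T = ln(250/300) + (0.006 + 0.4²/2)·0.6667 = -0.1823 + 0.0573 = -0.1250
d₁ = -0.1250 / 0.3266 = -0.3827 ⇒ -0.38
d₂ = d₁ − σ√T = -0.3827 − 0.3266 = -0.7093 ⇒ -0.71
Pr(exercise) under Q = N(−d₂) = N(0.71) = 0.7611

0.7611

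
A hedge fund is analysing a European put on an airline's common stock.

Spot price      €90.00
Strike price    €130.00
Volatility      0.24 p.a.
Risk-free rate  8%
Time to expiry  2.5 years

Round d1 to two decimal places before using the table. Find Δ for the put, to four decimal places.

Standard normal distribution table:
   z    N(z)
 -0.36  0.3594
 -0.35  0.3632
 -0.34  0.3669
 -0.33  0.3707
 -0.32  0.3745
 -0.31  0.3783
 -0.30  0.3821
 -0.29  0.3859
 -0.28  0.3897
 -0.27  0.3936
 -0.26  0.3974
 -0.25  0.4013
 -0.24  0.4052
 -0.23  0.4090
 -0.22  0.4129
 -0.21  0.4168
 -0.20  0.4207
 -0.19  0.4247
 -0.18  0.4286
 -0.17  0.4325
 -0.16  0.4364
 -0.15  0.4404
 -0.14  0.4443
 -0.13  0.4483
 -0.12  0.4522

σ√T = 0.24 × 1.5811 = 0.3795
d₁ = [ln(90/130) + (0.08 + 0.24²/2)·2.5] / 0.3795 = [-0.3677 + 0.2720] / 0.3795 = -0.2523 → -0.25
N(d₁) = N(-0.25) = 0.4013
Δ_put = N(d₁) − 1 = 0.4013 − 1 = -0.5987

-0.5987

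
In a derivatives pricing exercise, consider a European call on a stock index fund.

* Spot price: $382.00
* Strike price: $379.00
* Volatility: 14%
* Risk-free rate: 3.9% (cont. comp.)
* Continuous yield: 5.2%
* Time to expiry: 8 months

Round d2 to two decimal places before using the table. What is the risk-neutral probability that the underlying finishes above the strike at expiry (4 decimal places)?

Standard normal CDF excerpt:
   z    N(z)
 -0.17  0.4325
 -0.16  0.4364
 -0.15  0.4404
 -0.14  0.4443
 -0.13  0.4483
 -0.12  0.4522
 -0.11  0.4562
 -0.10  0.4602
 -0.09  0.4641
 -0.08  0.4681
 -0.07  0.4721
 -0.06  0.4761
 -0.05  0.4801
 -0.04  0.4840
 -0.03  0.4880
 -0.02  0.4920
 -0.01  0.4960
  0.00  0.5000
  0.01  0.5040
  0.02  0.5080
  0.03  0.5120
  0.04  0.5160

σ√T = 0.14 × 0.8165 = 0.1143
d₁ = [ln(382/379) + (0.039 − 0.052 + ½·0.14²)·0.6667] / (σ√T) = (0.0079 − 0.0021) / 0.1143 = 0.0503 → 0.05
d₂ = 0.0503 − 0.1143 = -0.0640 → -0.06
Risk-neutral Pr[S_T > K] = N(d₂) = N(-0.06) = 0.4761

0.4761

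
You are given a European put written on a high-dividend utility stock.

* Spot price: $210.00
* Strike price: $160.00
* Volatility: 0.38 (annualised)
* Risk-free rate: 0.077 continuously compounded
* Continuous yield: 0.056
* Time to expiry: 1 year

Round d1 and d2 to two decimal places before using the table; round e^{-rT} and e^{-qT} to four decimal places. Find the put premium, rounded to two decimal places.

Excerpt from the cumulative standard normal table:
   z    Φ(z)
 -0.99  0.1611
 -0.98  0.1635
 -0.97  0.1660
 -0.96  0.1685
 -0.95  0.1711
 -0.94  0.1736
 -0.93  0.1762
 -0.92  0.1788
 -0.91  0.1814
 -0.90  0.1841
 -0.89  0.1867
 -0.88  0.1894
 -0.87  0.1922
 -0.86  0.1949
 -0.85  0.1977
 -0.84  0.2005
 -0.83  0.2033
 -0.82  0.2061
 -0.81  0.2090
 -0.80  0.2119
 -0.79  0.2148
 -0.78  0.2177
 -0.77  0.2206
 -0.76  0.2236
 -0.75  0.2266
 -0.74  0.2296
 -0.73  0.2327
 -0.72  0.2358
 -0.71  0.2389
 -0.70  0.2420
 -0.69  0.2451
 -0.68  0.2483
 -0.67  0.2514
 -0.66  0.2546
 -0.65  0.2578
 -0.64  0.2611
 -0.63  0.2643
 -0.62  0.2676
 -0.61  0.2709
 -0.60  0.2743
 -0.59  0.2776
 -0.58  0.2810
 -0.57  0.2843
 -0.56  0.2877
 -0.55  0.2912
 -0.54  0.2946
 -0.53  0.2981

σ√T = 0.38 × 1.0000 = 0.3800
ln(S/K) + (r − q + σ²/2)T = ln(210/160) + (0.077 − 0.056 + 0.38²/2)·1 = 0.2719 + 0.0932 = 0.3651
d₁ = 0.3651 / 0.3800 = 0.9609 ≈ 0.96
d₂ = d₁ − σ√T = 0.9609 − 0.3800 = 0.5809 ≈ 0.58
e^(−qT) = e^(−0.056·1) = 0.9455;  e^(−rT) = e^(−0.077·1) = 0.9259
P = 160·0.9259·N(-0.58) − 210·0.9455·N(-0.96) = 160·0.9259·0.2810 − 210·0.9455·0.1685 = 41.6285 − 33.4565 = 8.1719

$8.17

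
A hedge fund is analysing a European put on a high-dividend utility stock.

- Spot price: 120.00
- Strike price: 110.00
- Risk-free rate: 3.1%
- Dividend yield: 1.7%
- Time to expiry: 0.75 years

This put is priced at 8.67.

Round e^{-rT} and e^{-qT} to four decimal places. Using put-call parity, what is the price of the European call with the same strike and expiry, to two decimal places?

19.68

exp(−qT) = exp(−0.017·0.75) = 0.9873;  exp(−rT) = exp(−0.031·0.75) = 0.9770
Put-call parity: C − P = S·e^(−qT) − K·e^(−rT) = 120·0.9873 − 110·0.9770 = 118.4760 − 107.4700 = 11.0060
C = P + (C − P) = 8.67 + (11.0060) = 19.6760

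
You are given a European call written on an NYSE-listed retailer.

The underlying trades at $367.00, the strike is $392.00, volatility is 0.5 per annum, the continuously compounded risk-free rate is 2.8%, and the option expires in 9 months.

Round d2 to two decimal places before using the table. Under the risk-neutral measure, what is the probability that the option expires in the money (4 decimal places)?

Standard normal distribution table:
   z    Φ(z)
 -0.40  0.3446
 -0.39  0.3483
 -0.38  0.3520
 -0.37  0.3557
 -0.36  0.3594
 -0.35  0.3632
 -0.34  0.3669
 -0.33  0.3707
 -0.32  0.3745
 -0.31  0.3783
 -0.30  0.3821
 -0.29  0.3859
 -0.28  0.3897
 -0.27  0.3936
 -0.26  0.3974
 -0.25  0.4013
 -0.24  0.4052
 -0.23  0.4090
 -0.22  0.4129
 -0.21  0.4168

0.3745

T = 0.75;  σ√T = 0.4330
d₁ = [ln(367/392) + (0.028 + 0.5²/2)·0.75] / 0.4330 = [-0.0659 + 0.1147] / 0.4330 = 0.1128 ⇒ 0.11
d₂ = d₁ − σ√T = 0.1128 − 0.4330 = -0.3202 ⇒ -0.32
Pr(exercise) under Q = N(d₂) = 0.3745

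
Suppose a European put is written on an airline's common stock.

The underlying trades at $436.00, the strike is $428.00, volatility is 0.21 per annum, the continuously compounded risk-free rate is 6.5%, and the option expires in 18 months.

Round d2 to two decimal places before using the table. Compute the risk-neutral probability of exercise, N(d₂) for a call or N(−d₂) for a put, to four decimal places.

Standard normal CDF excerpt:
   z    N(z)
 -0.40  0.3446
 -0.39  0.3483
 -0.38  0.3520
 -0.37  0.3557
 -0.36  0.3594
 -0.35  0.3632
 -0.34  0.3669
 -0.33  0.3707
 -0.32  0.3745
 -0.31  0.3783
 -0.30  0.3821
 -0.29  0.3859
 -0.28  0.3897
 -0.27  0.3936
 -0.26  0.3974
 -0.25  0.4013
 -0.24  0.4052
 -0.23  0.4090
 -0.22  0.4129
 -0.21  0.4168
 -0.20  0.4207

σ√T = 0.21 × 1.2247 = 0.2572
ln(S/K) + (r + σ²/2)T = ln(436/428) + (0.065 + 0.21²/2)·1.5 = 0.0185 + 0.1306 = 0.1491
d₁ = 0.1491 / 0.2572 = 0.5797 ≈ 0.58
d₂ = d₁ − σ√T = 0.5797 − 0.2572 = 0.3225 ≈ 0.32
Risk-neutral Pr[S_T < K] = N(−d₂) = N(-0.32) = 0.3745

0.3745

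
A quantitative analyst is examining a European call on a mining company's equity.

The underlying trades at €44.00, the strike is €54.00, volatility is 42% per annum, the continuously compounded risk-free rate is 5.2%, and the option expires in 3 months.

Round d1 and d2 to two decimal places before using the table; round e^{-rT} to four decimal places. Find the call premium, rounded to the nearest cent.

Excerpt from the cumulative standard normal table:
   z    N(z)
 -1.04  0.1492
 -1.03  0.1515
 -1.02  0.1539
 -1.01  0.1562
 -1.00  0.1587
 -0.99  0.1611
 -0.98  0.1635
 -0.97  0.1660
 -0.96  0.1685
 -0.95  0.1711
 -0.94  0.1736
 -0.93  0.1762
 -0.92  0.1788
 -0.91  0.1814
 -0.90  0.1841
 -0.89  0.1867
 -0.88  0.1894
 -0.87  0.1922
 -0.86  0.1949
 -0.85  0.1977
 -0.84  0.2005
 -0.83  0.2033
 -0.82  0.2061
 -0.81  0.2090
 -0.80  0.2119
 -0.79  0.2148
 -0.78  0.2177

σ√T = 0.42·√0.25 = 0.2100
d₁ = [ln(44/54) + (0.052 + 0.42²/2)·0.25] / 0.2100 = [-0.2048 + 0.0350] / 0.2100 = -0.8083 which rounds to -0.81
d₂ = d₁ − σ√T = -0.8083 − 0.2100 = -1.0183 which rounds to -1.02
e^(−rT) = e^(−0.052·0.25) = 0.9871
C = 44·N(-0.81) − 54·0.9871·N(-1.02) = 44·0.2090 − 54·0.9871·0.1539 = 9.1960 − 8.2034 = 0.9926

€0.99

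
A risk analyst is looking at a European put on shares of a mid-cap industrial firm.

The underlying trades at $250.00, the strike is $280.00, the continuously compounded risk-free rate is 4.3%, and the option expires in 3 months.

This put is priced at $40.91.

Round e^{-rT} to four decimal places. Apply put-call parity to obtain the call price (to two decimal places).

e^(−rT) = e^(−0.043·0.25) = 0.9893
Put-call parity: C − P = S − K·e^(−rT) = 250 − 280·0.9893 = 250 − 277.0040 = -27.0040
C = P + (C − P) = 40.91 + (-27.0040) = 13.9060

$13.91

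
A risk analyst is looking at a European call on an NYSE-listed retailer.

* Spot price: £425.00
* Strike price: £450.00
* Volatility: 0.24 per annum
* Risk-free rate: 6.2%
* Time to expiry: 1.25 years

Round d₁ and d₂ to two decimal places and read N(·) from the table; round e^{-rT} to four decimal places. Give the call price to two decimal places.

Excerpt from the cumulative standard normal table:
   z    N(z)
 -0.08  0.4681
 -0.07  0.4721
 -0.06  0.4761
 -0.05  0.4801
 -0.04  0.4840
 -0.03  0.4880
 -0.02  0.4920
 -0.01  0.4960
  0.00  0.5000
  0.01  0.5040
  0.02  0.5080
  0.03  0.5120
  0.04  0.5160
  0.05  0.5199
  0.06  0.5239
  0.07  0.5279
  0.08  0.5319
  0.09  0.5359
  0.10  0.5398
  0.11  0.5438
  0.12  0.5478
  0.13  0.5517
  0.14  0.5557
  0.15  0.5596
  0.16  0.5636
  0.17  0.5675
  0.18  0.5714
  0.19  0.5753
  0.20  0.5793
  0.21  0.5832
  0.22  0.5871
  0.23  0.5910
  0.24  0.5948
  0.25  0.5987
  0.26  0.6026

σ√T = 0.24 × 1.1180 = 0.2683
d₁ = [ln(425/450) + (0.062 + 0.24²/2)·1.25] / 0.2683 = [-0.0572 + 0.1135] / 0.2683 = 0.2100 → 0.21
d₂ = d₁ − σ√T = 0.2100 − 0.2683 = -0.0584 → -0.06
e^(−rT) = e^(−0.062·1.25) = 0.9254
N(d₁) = N(0.21) = 0.5832;  N(d₂) = N(-0.06) = 0.4761
C = 425·0.5832 − 450·0.9254·0.4761 = 247.8600 − 198.2623 = 49.5977

£49.60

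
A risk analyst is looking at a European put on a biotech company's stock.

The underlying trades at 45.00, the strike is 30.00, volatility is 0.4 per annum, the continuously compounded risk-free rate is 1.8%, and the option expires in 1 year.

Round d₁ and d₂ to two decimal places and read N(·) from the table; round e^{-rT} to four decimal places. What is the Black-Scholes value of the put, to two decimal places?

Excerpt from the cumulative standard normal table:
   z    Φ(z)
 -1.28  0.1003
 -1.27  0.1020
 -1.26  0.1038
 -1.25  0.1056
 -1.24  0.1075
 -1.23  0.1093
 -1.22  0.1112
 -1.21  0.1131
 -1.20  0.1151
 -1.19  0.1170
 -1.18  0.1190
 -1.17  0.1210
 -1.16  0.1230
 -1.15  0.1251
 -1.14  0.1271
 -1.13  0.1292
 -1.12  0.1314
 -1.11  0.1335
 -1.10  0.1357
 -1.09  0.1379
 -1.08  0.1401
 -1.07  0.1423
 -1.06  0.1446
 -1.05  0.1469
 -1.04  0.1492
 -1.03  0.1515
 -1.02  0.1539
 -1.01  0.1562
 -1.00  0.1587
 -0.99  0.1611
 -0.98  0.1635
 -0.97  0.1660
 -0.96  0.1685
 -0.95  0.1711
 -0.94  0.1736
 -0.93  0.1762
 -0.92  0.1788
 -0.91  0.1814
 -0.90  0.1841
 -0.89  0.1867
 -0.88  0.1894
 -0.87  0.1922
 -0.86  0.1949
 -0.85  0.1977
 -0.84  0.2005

σ√T = 0.4 × 1.0000 = 0.4000
ln(S/K) + (r + σ²/2)T = ln(45/30) + (0.018 + 0.4²/2)·1 = 0.4055 + 0.0980 = 0.5035
d₁ = 0.5035 / 0.4000 = 1.2587 ≈ 1.26
d₂ = d₁ − σ√T = 1.2587 − 0.4000 = 0.8587 ≈ 0.86
e^(−rT) = e^(−0.018·1) = 0.9822
N(−d₂) = N(-0.86) = 0.1949;  N(−d₁) = N(-1.26) = 0.1038
P = 30·0.9822·0.1949 − 45·0.1038 = 5.7429 − 4.6710 = 1.0719

1.07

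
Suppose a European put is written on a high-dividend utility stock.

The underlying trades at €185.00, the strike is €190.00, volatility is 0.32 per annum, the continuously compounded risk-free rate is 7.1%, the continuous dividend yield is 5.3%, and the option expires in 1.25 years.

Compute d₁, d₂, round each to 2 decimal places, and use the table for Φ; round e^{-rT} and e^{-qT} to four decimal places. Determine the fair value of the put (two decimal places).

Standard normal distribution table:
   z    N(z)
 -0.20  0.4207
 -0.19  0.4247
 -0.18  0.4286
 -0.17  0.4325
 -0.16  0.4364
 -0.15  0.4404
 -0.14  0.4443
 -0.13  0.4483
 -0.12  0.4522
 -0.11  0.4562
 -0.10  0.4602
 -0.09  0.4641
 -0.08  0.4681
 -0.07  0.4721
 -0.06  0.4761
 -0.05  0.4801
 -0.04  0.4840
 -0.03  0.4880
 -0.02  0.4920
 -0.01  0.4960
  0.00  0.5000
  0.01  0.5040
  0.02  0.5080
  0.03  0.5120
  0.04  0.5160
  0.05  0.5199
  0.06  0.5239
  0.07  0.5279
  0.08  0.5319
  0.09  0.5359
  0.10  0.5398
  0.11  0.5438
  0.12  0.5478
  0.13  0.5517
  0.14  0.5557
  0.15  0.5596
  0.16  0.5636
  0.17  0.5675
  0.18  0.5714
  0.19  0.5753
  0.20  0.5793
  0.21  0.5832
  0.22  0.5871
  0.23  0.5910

€25.14

σ√T = 0.32·√1.25 = 0.3578
d₁ = [ln(185/190) + (0.071 − 0.053 + 0.32²/2)·1.25] / 0.3578 = [-0.0267 + 0.0865] / 0.3578 = 0.1672 ⇒ 0.17
d₂ = d₁ − σ√T = 0.1672 − 0.3578 = -0.1905 ⇒ -0.19
exp(−qT) = exp(−0.053·1.25) = 0.9359;  exp(−rT) = exp(−0.071·1.25) = 0.9151
N(−d₂) = N(0.19) = 0.5753;  N(−d₁) = N(-0.17) = 0.4325
P = 190·0.9151·0.5753 − 185·0.9359·0.4325 = 100.0268 − 74.8837 = 25.1431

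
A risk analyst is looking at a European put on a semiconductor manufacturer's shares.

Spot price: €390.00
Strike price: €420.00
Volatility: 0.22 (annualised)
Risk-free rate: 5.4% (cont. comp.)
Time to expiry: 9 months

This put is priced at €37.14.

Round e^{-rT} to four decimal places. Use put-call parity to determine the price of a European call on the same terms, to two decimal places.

€23.81

exp(−rT) = exp(−0.054·0.75) = 0.9603
Put-call parity: C − P = S − K·e^(−rT) = 390 − 420·0.9603 = 390 − 403.3260 = -13.3260
C = P + (C − P) = 37.14 + (-13.3260) = 23.8140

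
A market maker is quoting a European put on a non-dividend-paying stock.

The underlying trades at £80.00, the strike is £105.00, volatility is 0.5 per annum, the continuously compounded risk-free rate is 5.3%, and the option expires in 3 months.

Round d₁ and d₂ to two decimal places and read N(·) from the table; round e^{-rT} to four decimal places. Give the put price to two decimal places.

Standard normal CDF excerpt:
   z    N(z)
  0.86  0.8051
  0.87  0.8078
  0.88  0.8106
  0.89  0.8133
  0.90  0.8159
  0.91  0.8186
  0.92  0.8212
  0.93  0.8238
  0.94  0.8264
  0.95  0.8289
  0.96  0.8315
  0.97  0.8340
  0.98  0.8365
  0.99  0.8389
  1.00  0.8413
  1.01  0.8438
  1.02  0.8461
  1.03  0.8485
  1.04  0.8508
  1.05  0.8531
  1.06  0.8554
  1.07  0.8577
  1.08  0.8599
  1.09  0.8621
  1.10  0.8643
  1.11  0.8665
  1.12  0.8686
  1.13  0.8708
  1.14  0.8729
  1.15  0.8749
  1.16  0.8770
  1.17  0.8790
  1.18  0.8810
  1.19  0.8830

σ√T = 0.5·√0.25 = 0.2500
ln(S/K) + (r + σ²/2)T = ln(80/105) + (0.053 + 0.5²/2)·0.25 = -0.2719 + 0.0445 = -0.2274
d₁ = -0.2274 / 0.2500 = -0.9097 → -0.91
d₂ = d₁ − σ√T = -0.9097 − 0.2500 = -1.1597 → -1.16
e^(−rT) = e^(−0.053·0.25) = 0.9868
P = 105·0.9868·N(1.16) − 80·N(0.91) = 105·0.9868·0.8770 − 80·0.8186 = 90.8695 − 65.4880 = 25.3815

£25.38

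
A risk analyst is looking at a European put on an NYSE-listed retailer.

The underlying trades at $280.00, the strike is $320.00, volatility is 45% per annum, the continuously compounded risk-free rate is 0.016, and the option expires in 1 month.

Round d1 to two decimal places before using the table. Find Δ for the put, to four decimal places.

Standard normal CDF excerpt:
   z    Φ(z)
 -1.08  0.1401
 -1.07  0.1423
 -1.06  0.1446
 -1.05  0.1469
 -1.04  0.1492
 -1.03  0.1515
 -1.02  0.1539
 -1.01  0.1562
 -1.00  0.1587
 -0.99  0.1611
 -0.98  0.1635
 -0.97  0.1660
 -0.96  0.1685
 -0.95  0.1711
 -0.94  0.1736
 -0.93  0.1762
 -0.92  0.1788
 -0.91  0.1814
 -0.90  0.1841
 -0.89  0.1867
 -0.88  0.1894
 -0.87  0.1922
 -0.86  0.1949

σ√T = 0.45 × 0.2887 = 0.1299
d₁ = [ln(280/320) + (0.016 + 0.45²/2)·0.08333] / 0.1299 = [-0.1335 + 0.0098] / 0.1299 = -0.9527 ≈ -0.95
N(d₁) = N(-0.95) = 0.1711
Δ_put = N(d₁) − 1 = 0.1711 − 1 = -0.8289

-0.8289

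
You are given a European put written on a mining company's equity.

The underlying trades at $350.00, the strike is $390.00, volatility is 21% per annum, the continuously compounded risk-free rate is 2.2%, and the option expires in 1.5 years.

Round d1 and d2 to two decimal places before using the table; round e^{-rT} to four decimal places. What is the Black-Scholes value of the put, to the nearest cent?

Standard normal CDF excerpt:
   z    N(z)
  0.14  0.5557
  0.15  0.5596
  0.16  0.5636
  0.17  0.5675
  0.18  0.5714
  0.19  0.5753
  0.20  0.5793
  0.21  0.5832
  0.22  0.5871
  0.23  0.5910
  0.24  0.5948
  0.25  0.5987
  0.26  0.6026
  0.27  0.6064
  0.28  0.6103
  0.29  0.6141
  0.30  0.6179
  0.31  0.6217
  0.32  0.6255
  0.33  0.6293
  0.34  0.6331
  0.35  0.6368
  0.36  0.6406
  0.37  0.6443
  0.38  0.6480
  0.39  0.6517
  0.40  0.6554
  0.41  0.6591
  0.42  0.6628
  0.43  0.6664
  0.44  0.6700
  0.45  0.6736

$52.83

T = 1.5;  σ√T = 0.2572
d₁ = [ln(350/390) + (0.022 + 0.21²/2)·1.5] / 0.2572 = [-0.1082 + 0.0661] / 0.2572 = -0.1638 ≈ -0.16
d₂ = d₁ − σ√T = -0.1638 − 0.2572 = -0.4210 ≈ -0.42
exp(−rT) = exp(−0.022·1.5) = 0.9675
N(−d₂) = N(0.42) = 0.6628;  N(−d₁) = N(0.16) = 0.5636
P = 390·0.9675·0.6628 − 350·0.5636 = 250.0910 − 197.2600 = 52.8310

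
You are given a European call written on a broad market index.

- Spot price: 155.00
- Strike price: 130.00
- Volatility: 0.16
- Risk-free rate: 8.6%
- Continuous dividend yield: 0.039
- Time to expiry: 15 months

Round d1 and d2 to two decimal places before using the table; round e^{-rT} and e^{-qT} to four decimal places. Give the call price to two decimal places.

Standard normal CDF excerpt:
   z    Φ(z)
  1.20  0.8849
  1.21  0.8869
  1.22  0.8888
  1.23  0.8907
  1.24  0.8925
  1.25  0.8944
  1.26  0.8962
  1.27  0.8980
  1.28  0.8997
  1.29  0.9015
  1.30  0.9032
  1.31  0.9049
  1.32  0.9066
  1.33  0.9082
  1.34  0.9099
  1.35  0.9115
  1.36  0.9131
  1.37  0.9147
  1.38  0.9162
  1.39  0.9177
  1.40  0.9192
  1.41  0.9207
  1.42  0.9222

σ√T = 0.16·√1.25 = 0.1789
d₁ = [ln(155/130) + (0.086 − 0.039 + ½·0.16²)·1.25] / (σ√T) = (0.1759 + 0.0747) / 0.1789 = 1.4011 ≈ 1.40
d₂ = 1.4011 − 0.1789 = 1.2222 ≈ 1.22
exp(−qT) = exp(−0.039·1.25) = 0.9524;  exp(−rT) = exp(−0.086·1.25) = 0.8981
C = 155·0.9524·N(1.40) − 130·0.8981·N(1.22) = 155·0.9524·0.9192 − 130·0.8981·0.8888 = 135.6941 − 103.7701 = 31.9241

31.92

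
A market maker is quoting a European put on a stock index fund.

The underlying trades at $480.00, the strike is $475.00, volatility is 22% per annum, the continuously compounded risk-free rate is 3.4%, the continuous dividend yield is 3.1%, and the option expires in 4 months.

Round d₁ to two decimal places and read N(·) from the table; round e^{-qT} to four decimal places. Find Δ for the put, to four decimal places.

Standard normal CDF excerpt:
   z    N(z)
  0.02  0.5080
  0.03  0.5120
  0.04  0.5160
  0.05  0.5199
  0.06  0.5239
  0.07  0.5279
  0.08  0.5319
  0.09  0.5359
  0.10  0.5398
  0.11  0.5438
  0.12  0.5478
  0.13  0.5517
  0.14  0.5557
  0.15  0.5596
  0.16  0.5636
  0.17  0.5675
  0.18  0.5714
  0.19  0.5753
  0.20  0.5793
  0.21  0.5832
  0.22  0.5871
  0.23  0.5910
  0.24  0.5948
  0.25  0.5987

-0.4359

T = 0.3333;  σ√T = 0.1270
d₁ = [ln(480/475) + (0.034 − 0.031 + 0.22²/2)·0.3333] / 0.1270 = [0.0105 + 0.0091] / 0.1270 = 0.1538 → 0.15
N(d₁) = N(0.15) = 0.5596
Δ_put = exp(−qT)·(N(d₁) − 1) = 0.9897·(0.5596 − 1) = -0.4359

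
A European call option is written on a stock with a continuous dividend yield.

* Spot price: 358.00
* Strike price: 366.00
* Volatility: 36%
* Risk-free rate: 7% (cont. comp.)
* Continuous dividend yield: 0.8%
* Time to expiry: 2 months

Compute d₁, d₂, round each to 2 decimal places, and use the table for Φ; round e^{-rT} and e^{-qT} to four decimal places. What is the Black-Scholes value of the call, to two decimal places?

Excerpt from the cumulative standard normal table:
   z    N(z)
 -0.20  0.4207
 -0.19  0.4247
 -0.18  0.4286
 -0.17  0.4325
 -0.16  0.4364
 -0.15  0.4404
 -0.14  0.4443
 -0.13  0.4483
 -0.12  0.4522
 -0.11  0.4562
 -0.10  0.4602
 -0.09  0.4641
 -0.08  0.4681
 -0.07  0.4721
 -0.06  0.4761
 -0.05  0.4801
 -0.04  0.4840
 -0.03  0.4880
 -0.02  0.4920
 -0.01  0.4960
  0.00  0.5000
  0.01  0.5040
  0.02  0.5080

σ√T = 0.36·√0.1667 = 0.1470
d₁ = [ln(358/366) + (0.07 − 0.008 + 0.36²/2)·0.1667] / 0.1470 = [-0.0221 + 0.0211] / 0.1470 = -0.0066 ⇒ -0.01
d₂ = d₁ − σ√T = -0.0066 − 0.1470 = -0.1535 ⇒ -0.15
e^(−qT) = e^(−0.008·0.1667) = 0.9987;  e^(−rT) = e^(−0.07·0.1667) = 0.9884
C = 358·0.9987·N(-0.01) − 366·0.9884·N(-0.15) = 358·0.9987·0.4960 − 366·0.9884·0.4404 = 177.3372 − 159.3166 = 18.0205

18.02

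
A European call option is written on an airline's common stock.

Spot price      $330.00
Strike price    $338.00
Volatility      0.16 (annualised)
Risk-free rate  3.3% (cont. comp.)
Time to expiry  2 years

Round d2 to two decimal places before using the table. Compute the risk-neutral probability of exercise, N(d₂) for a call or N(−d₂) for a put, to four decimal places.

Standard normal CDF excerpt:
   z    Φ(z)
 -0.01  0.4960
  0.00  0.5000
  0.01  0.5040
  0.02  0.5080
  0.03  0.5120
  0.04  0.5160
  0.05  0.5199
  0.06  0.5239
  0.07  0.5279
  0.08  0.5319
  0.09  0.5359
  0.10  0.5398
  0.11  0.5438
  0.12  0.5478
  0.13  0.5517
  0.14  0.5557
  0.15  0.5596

σ√T = 0.16·√2 = 0.2263
d₁ = [ln(330/338) + (0.033 + ½·0.16²)·2] / (σ√T) = (-0.0240 + 0.0916) / 0.2263 = 0.2990 which rounds to 0.30
d₂ = 0.2990 − 0.2263 = 0.0727 which rounds to 0.07
Pr(exercise) under Q = N(d₂) = 0.5279

0.5279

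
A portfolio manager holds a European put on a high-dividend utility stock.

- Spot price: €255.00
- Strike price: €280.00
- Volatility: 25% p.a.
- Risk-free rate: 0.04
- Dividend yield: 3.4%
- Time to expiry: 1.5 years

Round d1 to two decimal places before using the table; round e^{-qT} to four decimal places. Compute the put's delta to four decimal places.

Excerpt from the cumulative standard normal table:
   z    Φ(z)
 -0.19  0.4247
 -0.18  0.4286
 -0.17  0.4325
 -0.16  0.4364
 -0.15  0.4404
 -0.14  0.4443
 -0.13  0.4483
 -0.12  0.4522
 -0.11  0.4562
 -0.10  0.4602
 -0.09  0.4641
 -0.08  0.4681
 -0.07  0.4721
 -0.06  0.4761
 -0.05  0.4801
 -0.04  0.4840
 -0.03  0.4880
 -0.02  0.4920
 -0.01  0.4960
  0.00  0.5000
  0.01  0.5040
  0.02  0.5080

-0.5206

T = 1.5;  σ√T = 0.3062
d₁ = [ln(255/280) + (0.04 − 0.034 + 0.25²/2)·1.5] / 0.3062 = [-0.0935 + 0.0559] / 0.3062 = -0.1230 which rounds to -0.12
N(d₁) = N(-0.12) = 0.4522
Δ_put = exp(−qT)·(N(d₁) − 1) = 0.9503·(0.4522 − 1) = -0.5206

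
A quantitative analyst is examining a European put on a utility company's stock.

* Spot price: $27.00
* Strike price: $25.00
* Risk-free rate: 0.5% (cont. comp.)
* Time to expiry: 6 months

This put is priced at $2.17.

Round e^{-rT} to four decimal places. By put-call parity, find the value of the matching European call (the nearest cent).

$4.23

e^(−rT) = e^(−0.005·0.5) = 0.9975
Put-call parity: C − P = S − K·e^(−rT) = 27 − 25·0.9975 = 27 − 24.9375 = 2.0625
C = P + (C − P) = 2.17 + (2.0625) = 4.2325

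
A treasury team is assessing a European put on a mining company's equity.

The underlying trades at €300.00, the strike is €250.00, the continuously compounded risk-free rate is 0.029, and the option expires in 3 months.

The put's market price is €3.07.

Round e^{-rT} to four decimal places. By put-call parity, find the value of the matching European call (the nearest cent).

exp(−rT) = exp(−0.029·0.25) = 0.9928
Put-call parity: C − P = S − K·e^(−rT) = 300 − 250·0.9928 = 300 − 248.2000 = 51.8000
C = P + (C − P) = 3.07 + (51.8000) = 54.8700

€54.87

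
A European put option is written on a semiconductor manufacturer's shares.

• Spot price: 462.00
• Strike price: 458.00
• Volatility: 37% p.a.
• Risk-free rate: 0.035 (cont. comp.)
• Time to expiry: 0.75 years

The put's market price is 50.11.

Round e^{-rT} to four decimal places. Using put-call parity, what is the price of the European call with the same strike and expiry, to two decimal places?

65.97

e^(−rT) = e^(−0.035·0.75) = 0.9741
Put-call parity: C − P = S − K·e^(−rT) = 462 − 458·0.9741 = 462 − 446.1378 = 15.8622
C = P + (C − P) = 50.11 + (15.8622) = 65.9722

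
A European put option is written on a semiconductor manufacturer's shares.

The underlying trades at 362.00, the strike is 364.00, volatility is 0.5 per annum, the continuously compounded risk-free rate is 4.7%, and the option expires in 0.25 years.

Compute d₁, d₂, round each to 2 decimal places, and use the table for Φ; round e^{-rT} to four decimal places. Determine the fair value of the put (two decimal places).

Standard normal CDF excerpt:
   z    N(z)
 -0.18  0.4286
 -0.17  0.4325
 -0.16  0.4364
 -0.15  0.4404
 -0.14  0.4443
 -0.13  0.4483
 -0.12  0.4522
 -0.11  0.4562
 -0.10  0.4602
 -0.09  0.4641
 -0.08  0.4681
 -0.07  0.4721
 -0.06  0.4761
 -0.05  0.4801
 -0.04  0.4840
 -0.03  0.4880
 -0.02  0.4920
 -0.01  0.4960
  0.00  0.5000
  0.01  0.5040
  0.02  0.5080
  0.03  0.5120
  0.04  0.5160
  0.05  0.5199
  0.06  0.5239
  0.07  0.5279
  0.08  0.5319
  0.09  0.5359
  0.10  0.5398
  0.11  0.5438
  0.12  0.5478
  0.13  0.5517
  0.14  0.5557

34.76

σ√T = 0.5·√0.25 = 0.2500
d₁ = [ln(362/364) + (0.047 + 0.5²/2)·0.25] / 0.2500 = [-0.0055 + 0.0430] / 0.2500 = 0.1500 ⇒ 0.15
d₂ = d₁ − σ√T = 0.1500 − 0.2500 = -0.1000 ⇒ -0.10
exp(−rT) = exp(−0.047·0.25) = 0.9883
N(−d₂) = N(0.10) = 0.5398;  N(−d₁) = N(-0.15) = 0.4404
P = 364·0.9883·0.5398 − 362·0.4404 = 194.1883 − 159.4248 = 34.7635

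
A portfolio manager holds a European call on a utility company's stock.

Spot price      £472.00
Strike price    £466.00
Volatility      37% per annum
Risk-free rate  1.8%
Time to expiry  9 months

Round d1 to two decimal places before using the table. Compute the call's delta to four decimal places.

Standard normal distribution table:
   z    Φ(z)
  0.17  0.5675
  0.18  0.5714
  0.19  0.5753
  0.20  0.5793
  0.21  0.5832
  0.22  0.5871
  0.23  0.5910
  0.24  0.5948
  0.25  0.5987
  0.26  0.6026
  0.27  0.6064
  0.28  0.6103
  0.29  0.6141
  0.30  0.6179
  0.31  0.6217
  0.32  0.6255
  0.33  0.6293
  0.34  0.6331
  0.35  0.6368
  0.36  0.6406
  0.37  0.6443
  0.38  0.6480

0.5948

σ√T = 0.37 × 0.8660 = 0.3204
ln(S/K) + (r + σ²/2)T = ln(472/466) + (0.018 + 0.37²/2)·0.75 = 0.0128 + 0.0648 = 0.0776
d₁ = 0.0776 / 0.3204 = 0.2423 → 0.24
N(d₁) = N(0.24) = 0.5948
Δ_call = N(d₁) = 0.5948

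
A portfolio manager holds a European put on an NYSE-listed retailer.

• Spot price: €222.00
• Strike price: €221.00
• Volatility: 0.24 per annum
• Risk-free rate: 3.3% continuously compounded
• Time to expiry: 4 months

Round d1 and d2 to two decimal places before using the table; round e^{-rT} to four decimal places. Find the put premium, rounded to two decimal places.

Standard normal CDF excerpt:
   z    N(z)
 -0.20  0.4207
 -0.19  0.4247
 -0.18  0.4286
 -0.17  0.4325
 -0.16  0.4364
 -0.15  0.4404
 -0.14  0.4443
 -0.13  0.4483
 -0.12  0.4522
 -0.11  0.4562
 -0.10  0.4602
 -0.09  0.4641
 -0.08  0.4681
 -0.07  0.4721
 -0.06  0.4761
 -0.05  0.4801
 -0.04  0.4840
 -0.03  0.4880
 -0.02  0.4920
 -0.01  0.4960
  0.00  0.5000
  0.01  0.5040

€10.65

σ√T = 0.24 × 0.5774 = 0.1386
d₁ = [ln(222/221) + (0.033 + 0.24²/2)·0.3333] / 0.1386 = [0.0045 + 0.0206] / 0.1386 = 0.1812 which rounds to 0.18
d₂ = d₁ − σ√T = 0.1812 − 0.1386 = 0.0427 which rounds to 0.04
e^(−rT) = e^(−0.033·0.3333) = 0.9891
P = 221·0.9891·N(-0.04) − 222·N(-0.18) = 221·0.9891·0.4840 − 222·0.4286 = 105.7981 − 95.1492 = 10.6489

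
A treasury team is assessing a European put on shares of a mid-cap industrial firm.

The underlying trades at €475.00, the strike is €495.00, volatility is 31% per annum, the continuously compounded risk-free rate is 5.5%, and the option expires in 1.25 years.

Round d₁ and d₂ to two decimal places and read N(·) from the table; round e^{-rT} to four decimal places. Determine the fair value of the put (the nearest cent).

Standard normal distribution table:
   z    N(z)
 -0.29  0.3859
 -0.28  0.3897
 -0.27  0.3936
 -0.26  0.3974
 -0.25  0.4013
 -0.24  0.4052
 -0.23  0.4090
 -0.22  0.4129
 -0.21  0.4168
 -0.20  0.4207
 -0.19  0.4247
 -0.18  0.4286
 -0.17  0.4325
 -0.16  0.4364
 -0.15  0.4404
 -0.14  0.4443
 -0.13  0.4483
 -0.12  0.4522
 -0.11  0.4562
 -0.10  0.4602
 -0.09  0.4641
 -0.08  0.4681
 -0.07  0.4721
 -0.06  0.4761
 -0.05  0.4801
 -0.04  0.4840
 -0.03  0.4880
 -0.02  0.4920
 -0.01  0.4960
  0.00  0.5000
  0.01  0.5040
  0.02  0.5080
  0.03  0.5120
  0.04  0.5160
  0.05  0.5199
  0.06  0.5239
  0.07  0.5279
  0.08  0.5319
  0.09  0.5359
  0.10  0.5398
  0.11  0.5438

σ√T = 0.31·√1.25 = 0.3466
d₁ = [ln(475/495) + (0.055 + 0.31²/2)·1.25] / 0.3466 = [-0.0412 + 0.1288] / 0.3466 = 0.2527 ⇒ 0.25
d₂ = d₁ − σ√T = 0.2527 − 0.3466 = -0.0939 ⇒ -0.09
e^(−rT) = e^(−0.055·1.25) = 0.9336
N(−d₂) = N(0.09) = 0.5359;  N(−d₁) = N(-0.25) = 0.4013
P = 495·0.9336·0.5359 − 475·0.4013 = 247.6565 − 190.6175 = 57.0390

€57.04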